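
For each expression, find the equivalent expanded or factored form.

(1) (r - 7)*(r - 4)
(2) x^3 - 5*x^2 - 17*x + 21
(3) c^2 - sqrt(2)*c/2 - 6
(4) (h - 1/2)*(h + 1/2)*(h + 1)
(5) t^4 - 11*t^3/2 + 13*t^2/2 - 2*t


(1) = r^2 - 11*r + 28
(2) = (x - 7)*(x - 1)*(x + 3)
(3) = (c - 2*sqrt(2))*(c + 3*sqrt(2)/2)
(4) = h^3 + h^2 - h/4 - 1/4
(5) = t*(t - 4)*(t - 1)*(t - 1/2)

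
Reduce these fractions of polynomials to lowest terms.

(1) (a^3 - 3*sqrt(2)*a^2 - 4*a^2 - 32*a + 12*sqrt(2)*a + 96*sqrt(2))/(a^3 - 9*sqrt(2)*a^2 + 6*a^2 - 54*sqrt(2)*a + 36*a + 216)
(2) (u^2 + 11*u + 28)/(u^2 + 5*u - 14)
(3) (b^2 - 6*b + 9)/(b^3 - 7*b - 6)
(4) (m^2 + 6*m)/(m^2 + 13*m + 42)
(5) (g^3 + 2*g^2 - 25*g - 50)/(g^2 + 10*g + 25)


(1) = (a^2 - 4*a - 32)/(a^2 + a*(6 - 6*sqrt(2)) - 36*sqrt(2))
(2) = (u + 4)/(u - 2)
(3) = (b - 3)/(b^2 + 3*b + 2)
(4) = m/(m + 7)
(5) = (g^2 - 3*g - 10)/(g + 5)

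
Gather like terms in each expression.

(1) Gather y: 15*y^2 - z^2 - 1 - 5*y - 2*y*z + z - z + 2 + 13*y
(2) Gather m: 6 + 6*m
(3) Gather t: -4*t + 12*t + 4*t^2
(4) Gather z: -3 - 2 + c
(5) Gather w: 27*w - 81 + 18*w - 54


(1) = 15*y^2 + y*(8 - 2*z) - z^2 + 1
(2) = 6*m + 6
(3) = 4*t^2 + 8*t
(4) = c - 5
(5) = 45*w - 135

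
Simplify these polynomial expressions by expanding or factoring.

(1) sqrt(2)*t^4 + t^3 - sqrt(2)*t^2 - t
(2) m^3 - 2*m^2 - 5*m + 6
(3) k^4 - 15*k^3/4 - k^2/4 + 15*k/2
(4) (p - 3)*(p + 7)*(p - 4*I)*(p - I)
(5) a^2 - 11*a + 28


(1) = t*(t - 1)*(t + 1)*(sqrt(2)*t + 1)
(2) = (m - 3)*(m - 1)*(m + 2)
(3) = k*(k - 3)*(k - 2)*(k + 5/4)
(4) = p^4 + 4*p^3 - 5*I*p^3 - 25*p^2 - 20*I*p^2 - 16*p + 105*I*p + 84
(5) = (a - 7)*(a - 4)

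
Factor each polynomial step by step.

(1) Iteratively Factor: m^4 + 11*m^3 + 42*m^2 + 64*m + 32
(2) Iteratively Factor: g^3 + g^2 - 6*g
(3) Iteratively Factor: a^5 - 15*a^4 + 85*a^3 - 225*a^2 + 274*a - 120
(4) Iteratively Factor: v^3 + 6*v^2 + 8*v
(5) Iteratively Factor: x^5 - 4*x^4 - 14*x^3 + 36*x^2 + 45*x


(1) = (m + 4)*(m^3 + 7*m^2 + 14*m + 8) = (m + 2)*(m + 4)*(m^2 + 5*m + 4) = (m + 2)*(m + 4)^2*(m + 1)
(2) = (g)*(g^2 + g - 6) = g*(g - 2)*(g + 3)
(3) = (a - 4)*(a^4 - 11*a^3 + 41*a^2 - 61*a + 30) = (a - 5)*(a - 4)*(a^3 - 6*a^2 + 11*a - 6) = (a - 5)*(a - 4)*(a - 3)*(a^2 - 3*a + 2) = (a - 5)*(a - 4)*(a - 3)*(a - 1)*(a - 2)
(4) = (v)*(v^2 + 6*v + 8) = v*(v + 4)*(v + 2)
(5) = (x - 5)*(x^4 + x^3 - 9*x^2 - 9*x) = (x - 5)*(x + 3)*(x^3 - 2*x^2 - 3*x) = (x - 5)*(x - 3)*(x + 3)*(x^2 + x) = x*(x - 5)*(x - 3)*(x + 3)*(x + 1)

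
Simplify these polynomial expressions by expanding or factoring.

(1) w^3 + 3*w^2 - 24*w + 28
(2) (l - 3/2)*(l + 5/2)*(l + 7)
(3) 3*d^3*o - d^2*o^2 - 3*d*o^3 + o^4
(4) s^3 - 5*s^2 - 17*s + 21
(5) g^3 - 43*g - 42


(1) = (w - 2)^2*(w + 7)
(2) = l^3 + 8*l^2 + 13*l/4 - 105/4
(3) = o*(-3*d + o)*(-d + o)*(d + o)
(4) = (s - 7)*(s - 1)*(s + 3)
(5) = (g - 7)*(g + 1)*(g + 6)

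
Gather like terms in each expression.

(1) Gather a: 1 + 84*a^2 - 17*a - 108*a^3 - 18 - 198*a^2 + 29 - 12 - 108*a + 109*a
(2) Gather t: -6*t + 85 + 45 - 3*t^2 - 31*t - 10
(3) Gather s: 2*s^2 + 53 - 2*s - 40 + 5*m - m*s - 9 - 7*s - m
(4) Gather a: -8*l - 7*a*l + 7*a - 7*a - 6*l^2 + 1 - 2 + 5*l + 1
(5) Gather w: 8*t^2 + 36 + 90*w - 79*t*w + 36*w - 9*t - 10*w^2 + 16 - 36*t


(1) = -108*a^3 - 114*a^2 - 16*a
(2) = -3*t^2 - 37*t + 120
(3) = 4*m + 2*s^2 + s*(-m - 9) + 4
(4) = -7*a*l - 6*l^2 - 3*l
(5) = 8*t^2 - 45*t - 10*w^2 + w*(126 - 79*t) + 52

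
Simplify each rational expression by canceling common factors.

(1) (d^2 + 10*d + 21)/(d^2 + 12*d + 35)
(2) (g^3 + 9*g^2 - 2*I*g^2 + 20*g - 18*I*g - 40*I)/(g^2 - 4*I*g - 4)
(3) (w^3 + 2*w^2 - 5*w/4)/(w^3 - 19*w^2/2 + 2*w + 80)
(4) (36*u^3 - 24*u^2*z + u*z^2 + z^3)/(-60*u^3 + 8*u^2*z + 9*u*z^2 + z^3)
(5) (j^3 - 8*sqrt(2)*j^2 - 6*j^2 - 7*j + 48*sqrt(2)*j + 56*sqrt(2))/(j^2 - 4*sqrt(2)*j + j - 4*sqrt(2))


(1) = (d + 3)/(d + 5)
(2) = (g^2 + 9*g + 20)/(g - 2*I)
(3) = (2*w^2 - w)/(2*w^2 - 24*w + 64)
(4) = (-3*u + z)/(5*u + z)
(5) = (j^2 + j*(-8*sqrt(2) - 7) + 56*sqrt(2))/(j - 4*sqrt(2))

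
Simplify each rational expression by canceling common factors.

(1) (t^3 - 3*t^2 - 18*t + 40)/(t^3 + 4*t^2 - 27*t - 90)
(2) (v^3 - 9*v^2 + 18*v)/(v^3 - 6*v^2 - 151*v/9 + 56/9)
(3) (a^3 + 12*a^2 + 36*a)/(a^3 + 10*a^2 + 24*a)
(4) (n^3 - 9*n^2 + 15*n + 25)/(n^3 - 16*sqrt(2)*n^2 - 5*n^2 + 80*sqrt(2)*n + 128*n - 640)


(1) = (t^2 + 2*t - 8)/(t^2 + 9*t + 18)
(2) = (9*v^3 - 81*v^2 + 162*v)/(9*v^3 - 54*v^2 - 151*v + 56)
(3) = (a + 6)/(a + 4)
(4) = (n^2 - 4*n - 5)/(n^2 - 16*sqrt(2)*n + 128)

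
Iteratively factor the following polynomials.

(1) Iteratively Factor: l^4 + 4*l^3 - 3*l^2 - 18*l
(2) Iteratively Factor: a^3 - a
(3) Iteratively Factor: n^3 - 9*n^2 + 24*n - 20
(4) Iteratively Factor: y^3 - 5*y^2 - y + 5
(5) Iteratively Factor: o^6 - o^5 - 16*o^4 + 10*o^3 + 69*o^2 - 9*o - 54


(1) = (l)*(l^3 + 4*l^2 - 3*l - 18) = l*(l + 3)*(l^2 + l - 6) = l*(l - 2)*(l + 3)*(l + 3)
(2) = (a - 1)*(a^2 + a) = a*(a - 1)*(a + 1)
(3) = (n - 2)*(n^2 - 7*n + 10) = (n - 2)^2*(n - 5)
(4) = (y - 1)*(y^2 - 4*y - 5) = (y - 5)*(y - 1)*(y + 1)
(5) = (o + 1)*(o^5 - 2*o^4 - 14*o^3 + 24*o^2 + 45*o - 54) = (o - 3)*(o + 1)*(o^4 + o^3 - 11*o^2 - 9*o + 18) = (o - 3)*(o - 1)*(o + 1)*(o^3 + 2*o^2 - 9*o - 18) = (o - 3)*(o - 1)*(o + 1)*(o + 2)*(o^2 - 9) = (o - 3)*(o - 1)*(o + 1)*(o + 2)*(o + 3)*(o - 3)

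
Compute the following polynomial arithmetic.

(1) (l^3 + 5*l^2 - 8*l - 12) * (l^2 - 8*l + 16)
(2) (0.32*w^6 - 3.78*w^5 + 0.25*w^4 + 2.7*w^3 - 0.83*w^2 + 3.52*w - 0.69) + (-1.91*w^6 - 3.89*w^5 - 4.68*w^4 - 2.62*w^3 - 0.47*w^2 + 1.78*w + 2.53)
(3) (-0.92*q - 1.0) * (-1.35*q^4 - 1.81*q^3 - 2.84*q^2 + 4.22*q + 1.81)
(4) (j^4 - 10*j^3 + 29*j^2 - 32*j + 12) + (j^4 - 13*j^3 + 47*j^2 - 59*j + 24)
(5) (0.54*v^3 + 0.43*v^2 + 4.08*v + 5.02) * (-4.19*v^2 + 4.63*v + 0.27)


(1) = l^5 - 3*l^4 - 32*l^3 + 132*l^2 - 32*l - 192
(2) = -1.59*w^6 - 7.67*w^5 - 4.43*w^4 + 0.08*w^3 - 1.3*w^2 + 5.3*w + 1.84
(3) = 1.242*q^5 + 3.0152*q^4 + 4.4228*q^3 - 1.0424*q^2 - 5.8852*q - 1.81
(4) = 2*j^4 - 23*j^3 + 76*j^2 - 91*j + 36
(5) = -2.2626*v^5 + 0.6985*v^4 - 14.9585*v^3 - 2.0273*v^2 + 24.3442*v + 1.3554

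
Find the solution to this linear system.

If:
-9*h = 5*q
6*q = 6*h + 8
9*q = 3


Then:
No Solution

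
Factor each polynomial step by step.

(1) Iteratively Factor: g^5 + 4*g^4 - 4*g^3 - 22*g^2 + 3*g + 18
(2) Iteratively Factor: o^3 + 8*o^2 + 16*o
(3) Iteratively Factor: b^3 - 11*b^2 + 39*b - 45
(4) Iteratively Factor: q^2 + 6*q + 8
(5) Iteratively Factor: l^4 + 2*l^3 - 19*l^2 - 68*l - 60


(1) = (g + 1)*(g^4 + 3*g^3 - 7*g^2 - 15*g + 18) = (g - 1)*(g + 1)*(g^3 + 4*g^2 - 3*g - 18) = (g - 2)*(g - 1)*(g + 1)*(g^2 + 6*g + 9) = (g - 2)*(g - 1)*(g + 1)*(g + 3)*(g + 3)
(2) = (o)*(o^2 + 8*o + 16) = o*(o + 4)*(o + 4)
(3) = (b - 3)*(b^2 - 8*b + 15) = (b - 3)^2*(b - 5)
(4) = (q + 4)*(q + 2)
(5) = (l + 2)*(l^3 - 19*l - 30) = (l + 2)^2*(l^2 - 2*l - 15) = (l - 5)*(l + 2)^2*(l + 3)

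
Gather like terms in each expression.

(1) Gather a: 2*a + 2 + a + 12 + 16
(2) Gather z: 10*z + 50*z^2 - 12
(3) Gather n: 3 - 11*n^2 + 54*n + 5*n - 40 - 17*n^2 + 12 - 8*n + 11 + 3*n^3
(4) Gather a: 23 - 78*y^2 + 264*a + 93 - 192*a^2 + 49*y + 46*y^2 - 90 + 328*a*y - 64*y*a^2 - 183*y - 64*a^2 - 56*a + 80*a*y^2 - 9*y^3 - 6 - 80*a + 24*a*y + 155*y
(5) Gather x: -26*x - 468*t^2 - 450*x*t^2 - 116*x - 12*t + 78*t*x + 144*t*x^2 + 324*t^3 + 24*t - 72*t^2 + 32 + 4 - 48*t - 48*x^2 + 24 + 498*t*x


(1) = 3*a + 30
(2) = 50*z^2 + 10*z - 12
(3) = 3*n^3 - 28*n^2 + 51*n - 14
(4) = a^2*(-64*y - 256) + a*(80*y^2 + 352*y + 128) - 9*y^3 - 32*y^2 + 21*y + 20
(5) = 324*t^3 - 540*t^2 - 36*t + x^2*(144*t - 48) + x*(-450*t^2 + 576*t - 142) + 60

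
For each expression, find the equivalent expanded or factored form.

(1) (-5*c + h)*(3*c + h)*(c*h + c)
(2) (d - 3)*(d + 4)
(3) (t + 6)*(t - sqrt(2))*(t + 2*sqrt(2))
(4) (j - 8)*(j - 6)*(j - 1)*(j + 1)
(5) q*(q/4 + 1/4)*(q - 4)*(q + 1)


(1) = -15*c^3*h - 15*c^3 - 2*c^2*h^2 - 2*c^2*h + c*h^3 + c*h^2
(2) = d^2 + d - 12
(3) = t^3 + sqrt(2)*t^2 + 6*t^2 - 4*t + 6*sqrt(2)*t - 24
(4) = j^4 - 14*j^3 + 47*j^2 + 14*j - 48
(5) = q^4/4 - q^3/2 - 7*q^2/4 - q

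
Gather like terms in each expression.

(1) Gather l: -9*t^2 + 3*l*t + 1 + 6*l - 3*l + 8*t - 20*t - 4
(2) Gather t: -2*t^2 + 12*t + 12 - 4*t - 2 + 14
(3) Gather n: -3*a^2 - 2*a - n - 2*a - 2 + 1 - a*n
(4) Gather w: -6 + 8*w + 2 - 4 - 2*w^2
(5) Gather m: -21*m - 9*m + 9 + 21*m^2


(1) = l*(3*t + 3) - 9*t^2 - 12*t - 3
(2) = -2*t^2 + 8*t + 24
(3) = -3*a^2 - 4*a + n*(-a - 1) - 1
(4) = -2*w^2 + 8*w - 8
(5) = 21*m^2 - 30*m + 9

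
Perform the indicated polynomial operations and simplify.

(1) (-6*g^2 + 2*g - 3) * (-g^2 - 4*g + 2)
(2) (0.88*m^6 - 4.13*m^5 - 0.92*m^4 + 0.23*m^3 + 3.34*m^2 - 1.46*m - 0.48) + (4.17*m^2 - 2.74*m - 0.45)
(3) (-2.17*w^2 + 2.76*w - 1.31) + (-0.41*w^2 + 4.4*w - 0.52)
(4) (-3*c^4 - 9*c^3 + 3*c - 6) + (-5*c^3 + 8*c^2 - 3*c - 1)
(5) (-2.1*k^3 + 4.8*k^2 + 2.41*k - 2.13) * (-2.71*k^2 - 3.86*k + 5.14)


(1) = 6*g^4 + 22*g^3 - 17*g^2 + 16*g - 6
(2) = 0.88*m^6 - 4.13*m^5 - 0.92*m^4 + 0.23*m^3 + 7.51*m^2 - 4.2*m - 0.93
(3) = -2.58*w^2 + 7.16*w - 1.83
(4) = -3*c^4 - 14*c^3 + 8*c^2 - 7
(5) = 5.691*k^5 - 4.902*k^4 - 35.8531*k^3 + 21.1417*k^2 + 20.6092*k - 10.9482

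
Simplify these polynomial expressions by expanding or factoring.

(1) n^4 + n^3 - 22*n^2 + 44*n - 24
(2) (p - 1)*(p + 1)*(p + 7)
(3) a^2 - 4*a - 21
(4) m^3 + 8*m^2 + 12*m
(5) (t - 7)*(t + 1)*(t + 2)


(1) = (n - 2)^2*(n - 1)*(n + 6)
(2) = p^3 + 7*p^2 - p - 7
(3) = (a - 7)*(a + 3)
(4) = m*(m + 2)*(m + 6)
(5) = t^3 - 4*t^2 - 19*t - 14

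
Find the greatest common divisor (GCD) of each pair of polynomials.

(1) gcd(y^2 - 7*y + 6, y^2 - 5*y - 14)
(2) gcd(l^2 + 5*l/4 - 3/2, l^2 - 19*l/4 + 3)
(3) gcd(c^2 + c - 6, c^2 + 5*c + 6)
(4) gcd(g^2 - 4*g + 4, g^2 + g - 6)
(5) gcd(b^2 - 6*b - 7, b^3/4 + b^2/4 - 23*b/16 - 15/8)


(1) = gcd((y - 6)*(y - 1), (y - 7)*(y + 2)) = 1
(2) = l - 3/4
(3) = gcd((c - 2)*(c + 3), (c + 2)*(c + 3)) = c + 3
(4) = g - 2
(5) = 1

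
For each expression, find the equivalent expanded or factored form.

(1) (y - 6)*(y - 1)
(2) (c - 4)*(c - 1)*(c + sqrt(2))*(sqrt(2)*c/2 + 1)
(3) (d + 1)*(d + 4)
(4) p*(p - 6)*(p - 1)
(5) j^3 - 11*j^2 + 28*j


(1) = y^2 - 7*y + 6
(2) = sqrt(2)*c^4/2 - 5*sqrt(2)*c^3/2 + 2*c^3 - 10*c^2 + 3*sqrt(2)*c^2 - 5*sqrt(2)*c + 8*c + 4*sqrt(2)
(3) = d^2 + 5*d + 4
(4) = p^3 - 7*p^2 + 6*p
(5) = j*(j - 7)*(j - 4)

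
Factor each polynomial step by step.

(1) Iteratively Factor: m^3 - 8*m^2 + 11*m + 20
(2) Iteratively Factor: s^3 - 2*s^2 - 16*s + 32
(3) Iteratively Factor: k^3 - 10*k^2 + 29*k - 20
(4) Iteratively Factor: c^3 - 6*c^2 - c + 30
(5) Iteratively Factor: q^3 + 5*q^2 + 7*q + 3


(1) = (m - 5)*(m^2 - 3*m - 4) = (m - 5)*(m - 4)*(m + 1)
(2) = (s - 4)*(s^2 + 2*s - 8) = (s - 4)*(s + 4)*(s - 2)
(3) = (k - 5)*(k^2 - 5*k + 4) = (k - 5)*(k - 1)*(k - 4)
(4) = (c - 5)*(c^2 - c - 6) = (c - 5)*(c - 3)*(c + 2)
(5) = (q + 1)*(q^2 + 4*q + 3) = (q + 1)*(q + 3)*(q + 1)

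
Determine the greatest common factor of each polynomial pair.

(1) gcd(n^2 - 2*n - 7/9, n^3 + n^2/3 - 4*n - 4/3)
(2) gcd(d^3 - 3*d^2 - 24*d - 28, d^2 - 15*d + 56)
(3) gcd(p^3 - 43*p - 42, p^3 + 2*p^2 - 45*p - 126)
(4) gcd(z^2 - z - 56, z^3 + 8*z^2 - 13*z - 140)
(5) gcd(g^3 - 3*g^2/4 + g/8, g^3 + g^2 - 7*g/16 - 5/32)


(1) = n + 1/3
(2) = gcd((d - 7)*(d + 2)^2, (d - 8)*(d - 7)) = d - 7
(3) = p^2 - p - 42
(4) = gcd((z - 8)*(z + 7), (z - 4)*(z + 5)*(z + 7)) = z + 7
(5) = gcd(g*(g - 1/2)*(g - 1/4), (g - 1/2)*(g + 1/4)*(g + 5/4)) = g - 1/2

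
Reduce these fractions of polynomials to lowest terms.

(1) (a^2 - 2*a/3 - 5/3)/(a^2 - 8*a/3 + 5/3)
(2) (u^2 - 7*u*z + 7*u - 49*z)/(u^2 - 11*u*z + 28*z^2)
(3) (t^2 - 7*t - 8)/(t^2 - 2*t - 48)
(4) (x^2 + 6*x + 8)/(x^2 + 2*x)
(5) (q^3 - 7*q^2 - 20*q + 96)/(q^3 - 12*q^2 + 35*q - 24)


(1) = (a + 1)/(a - 1)
(2) = (-u - 7)/(-u + 4*z)
(3) = (t + 1)/(t + 6)
(4) = (x + 4)/x
(5) = (q + 4)/(q - 1)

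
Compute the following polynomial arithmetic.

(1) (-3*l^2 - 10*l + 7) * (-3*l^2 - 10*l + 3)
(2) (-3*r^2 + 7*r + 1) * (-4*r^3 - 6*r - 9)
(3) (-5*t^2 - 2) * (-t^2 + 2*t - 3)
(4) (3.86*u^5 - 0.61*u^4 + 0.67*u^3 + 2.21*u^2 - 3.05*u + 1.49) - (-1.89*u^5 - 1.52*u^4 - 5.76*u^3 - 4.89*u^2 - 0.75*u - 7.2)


(1) = 9*l^4 + 60*l^3 + 70*l^2 - 100*l + 21
(2) = 12*r^5 - 28*r^4 + 14*r^3 - 15*r^2 - 69*r - 9
(3) = 5*t^4 - 10*t^3 + 17*t^2 - 4*t + 6
(4) = 5.75*u^5 + 0.91*u^4 + 6.43*u^3 + 7.1*u^2 - 2.3*u + 8.69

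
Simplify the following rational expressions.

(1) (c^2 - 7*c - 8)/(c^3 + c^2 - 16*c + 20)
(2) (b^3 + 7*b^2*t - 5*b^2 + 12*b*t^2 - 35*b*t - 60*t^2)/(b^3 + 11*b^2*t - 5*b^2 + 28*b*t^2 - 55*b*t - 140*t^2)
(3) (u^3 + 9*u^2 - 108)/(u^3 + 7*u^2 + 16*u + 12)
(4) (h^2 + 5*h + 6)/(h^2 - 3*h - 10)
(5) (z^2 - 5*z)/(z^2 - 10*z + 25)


(1) = (c^2 - 7*c - 8)/(c^3 + c^2 - 16*c + 20)
(2) = (b + 3*t)/(b + 7*t)
(3) = (u^3 + 9*u^2 - 108)/(u^3 + 7*u^2 + 16*u + 12)
(4) = (h + 3)/(h - 5)
(5) = z/(z - 5)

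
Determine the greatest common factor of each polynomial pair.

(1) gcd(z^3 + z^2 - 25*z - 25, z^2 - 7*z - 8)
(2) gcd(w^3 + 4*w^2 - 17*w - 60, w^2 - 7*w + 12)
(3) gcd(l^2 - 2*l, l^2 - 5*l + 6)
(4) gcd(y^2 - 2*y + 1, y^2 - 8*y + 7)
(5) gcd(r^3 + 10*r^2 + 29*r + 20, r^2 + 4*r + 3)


(1) = z + 1
(2) = gcd((w - 4)*(w + 3)*(w + 5), (w - 4)*(w - 3)) = w - 4
(3) = gcd(l*(l - 2), (l - 3)*(l - 2)) = l - 2
(4) = y - 1
(5) = gcd((r + 1)*(r + 4)*(r + 5), (r + 1)*(r + 3)) = r + 1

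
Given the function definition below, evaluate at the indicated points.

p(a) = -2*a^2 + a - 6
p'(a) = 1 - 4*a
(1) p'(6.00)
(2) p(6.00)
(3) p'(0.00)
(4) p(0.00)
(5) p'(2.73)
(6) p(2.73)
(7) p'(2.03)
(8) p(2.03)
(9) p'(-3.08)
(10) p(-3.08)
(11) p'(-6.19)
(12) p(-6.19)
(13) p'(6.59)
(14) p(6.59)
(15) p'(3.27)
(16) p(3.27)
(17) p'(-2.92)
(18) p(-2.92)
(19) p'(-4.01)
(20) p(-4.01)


(1) = -23.00
(2) = -72.00
(3) = 1.00
(4) = -6.00
(5) = -9.92
(6) = -18.18
(7) = -7.12
(8) = -12.21
(9) = 13.32
(10) = -28.05
(11) = 25.76
(12) = -88.82
(13) = -25.36
(14) = -86.27
(15) = -12.08
(16) = -24.12
(17) = 12.68
(18) = -25.97
(19) = 17.04
(20) = -42.17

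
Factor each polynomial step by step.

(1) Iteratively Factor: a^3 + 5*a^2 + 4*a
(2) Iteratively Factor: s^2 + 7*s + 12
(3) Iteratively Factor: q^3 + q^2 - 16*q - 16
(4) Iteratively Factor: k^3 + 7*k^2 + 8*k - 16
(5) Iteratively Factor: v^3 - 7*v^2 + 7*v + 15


(1) = (a + 1)*(a^2 + 4*a) = a*(a + 1)*(a + 4)
(2) = (s + 3)*(s + 4)
(3) = (q + 1)*(q^2 - 16) = (q - 4)*(q + 1)*(q + 4)
(4) = (k + 4)*(k^2 + 3*k - 4) = (k + 4)^2*(k - 1)
(5) = (v - 3)*(v^2 - 4*v - 5) = (v - 5)*(v - 3)*(v + 1)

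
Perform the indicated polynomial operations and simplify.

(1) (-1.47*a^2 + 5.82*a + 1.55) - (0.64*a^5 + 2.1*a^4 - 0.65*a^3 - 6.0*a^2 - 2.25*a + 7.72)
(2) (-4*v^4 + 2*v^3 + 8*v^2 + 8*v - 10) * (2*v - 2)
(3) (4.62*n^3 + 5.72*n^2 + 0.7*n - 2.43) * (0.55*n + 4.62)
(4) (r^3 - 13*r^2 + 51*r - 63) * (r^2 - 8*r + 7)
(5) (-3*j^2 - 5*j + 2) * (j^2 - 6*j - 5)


(1) = -0.64*a^5 - 2.1*a^4 + 0.65*a^3 + 4.53*a^2 + 8.07*a - 6.17
(2) = -8*v^5 + 12*v^4 + 12*v^3 - 36*v + 20
(3) = 2.541*n^4 + 24.4904*n^3 + 26.8114*n^2 + 1.8975*n - 11.2266
(4) = r^5 - 21*r^4 + 162*r^3 - 562*r^2 + 861*r - 441
(5) = -3*j^4 + 13*j^3 + 47*j^2 + 13*j - 10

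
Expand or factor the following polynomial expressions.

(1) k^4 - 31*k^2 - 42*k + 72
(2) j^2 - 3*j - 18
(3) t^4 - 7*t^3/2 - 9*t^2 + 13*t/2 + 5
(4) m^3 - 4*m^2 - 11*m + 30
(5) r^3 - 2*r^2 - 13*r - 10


(1) = (k - 6)*(k - 1)*(k + 3)*(k + 4)
(2) = (j - 6)*(j + 3)
(3) = (t - 5)*(t - 1)*(t + 1/2)*(t + 2)
(4) = (m - 5)*(m - 2)*(m + 3)
(5) = (r - 5)*(r + 1)*(r + 2)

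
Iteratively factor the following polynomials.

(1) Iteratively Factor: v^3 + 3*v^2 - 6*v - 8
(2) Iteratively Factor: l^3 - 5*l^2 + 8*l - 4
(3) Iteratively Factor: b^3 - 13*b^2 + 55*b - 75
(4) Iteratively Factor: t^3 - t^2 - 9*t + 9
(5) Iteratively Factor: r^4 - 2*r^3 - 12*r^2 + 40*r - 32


(1) = (v + 1)*(v^2 + 2*v - 8) = (v - 2)*(v + 1)*(v + 4)
(2) = (l - 2)*(l^2 - 3*l + 2) = (l - 2)*(l - 1)*(l - 2)
(3) = (b - 5)*(b^2 - 8*b + 15) = (b - 5)^2*(b - 3)
(4) = (t - 1)*(t^2 - 9) = (t - 3)*(t - 1)*(t + 3)
(5) = (r - 2)*(r^3 - 12*r + 16) = (r - 2)*(r + 4)*(r^2 - 4*r + 4) = (r - 2)^2*(r + 4)*(r - 2)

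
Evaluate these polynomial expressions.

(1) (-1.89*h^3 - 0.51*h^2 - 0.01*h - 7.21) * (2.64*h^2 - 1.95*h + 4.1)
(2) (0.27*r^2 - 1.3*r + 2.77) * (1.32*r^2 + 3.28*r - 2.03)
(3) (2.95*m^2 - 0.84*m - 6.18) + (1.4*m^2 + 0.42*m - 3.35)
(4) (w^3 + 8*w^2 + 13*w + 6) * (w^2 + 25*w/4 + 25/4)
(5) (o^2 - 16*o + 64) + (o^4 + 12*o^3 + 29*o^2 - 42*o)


(1) = -4.9896*h^5 + 2.3391*h^4 - 6.7809*h^3 - 21.1059*h^2 + 14.0185*h - 29.561
(2) = 0.3564*r^4 - 0.8304*r^3 - 1.1557*r^2 + 11.7246*r - 5.6231
(3) = 4.35*m^2 - 0.42*m - 9.53
(4) = w^5 + 57*w^4/4 + 277*w^3/4 + 549*w^2/4 + 475*w/4 + 75/2
(5) = o^4 + 12*o^3 + 30*o^2 - 58*o + 64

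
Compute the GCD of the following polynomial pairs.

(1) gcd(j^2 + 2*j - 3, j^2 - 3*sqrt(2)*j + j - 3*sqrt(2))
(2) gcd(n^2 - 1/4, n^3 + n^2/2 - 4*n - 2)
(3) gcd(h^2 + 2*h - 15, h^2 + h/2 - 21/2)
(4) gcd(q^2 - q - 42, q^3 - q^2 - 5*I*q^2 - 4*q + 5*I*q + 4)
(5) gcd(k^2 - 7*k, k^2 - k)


(1) = gcd((j - 1)*(j + 3), (j + 1)*(j - 3*sqrt(2))) = 1
(2) = gcd((n - 1/2)*(n + 1/2), (n - 2)*(n + 1/2)*(n + 2)) = n + 1/2
(3) = h - 3
(4) = gcd((q - 7)*(q + 6), (q - 1)*(q - 4*I)*(q - I)) = 1
(5) = gcd(k*(k - 7), k*(k - 1)) = k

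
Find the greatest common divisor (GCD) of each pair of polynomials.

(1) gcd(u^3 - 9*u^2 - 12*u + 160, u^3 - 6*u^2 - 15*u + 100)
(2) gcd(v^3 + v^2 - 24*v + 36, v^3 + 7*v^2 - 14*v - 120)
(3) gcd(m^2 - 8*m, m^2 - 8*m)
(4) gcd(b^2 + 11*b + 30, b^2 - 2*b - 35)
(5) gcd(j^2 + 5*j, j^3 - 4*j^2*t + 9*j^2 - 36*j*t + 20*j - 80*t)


(1) = u^2 - u - 20
(2) = gcd((v - 3)*(v - 2)*(v + 6), (v - 4)*(v + 5)*(v + 6)) = v + 6
(3) = gcd(m*(m - 8), m*(m - 8)) = m^2 - 8*m
(4) = b + 5
(5) = gcd(j*(j + 5), (j + 4)*(j + 5)*(j - 4*t)) = j + 5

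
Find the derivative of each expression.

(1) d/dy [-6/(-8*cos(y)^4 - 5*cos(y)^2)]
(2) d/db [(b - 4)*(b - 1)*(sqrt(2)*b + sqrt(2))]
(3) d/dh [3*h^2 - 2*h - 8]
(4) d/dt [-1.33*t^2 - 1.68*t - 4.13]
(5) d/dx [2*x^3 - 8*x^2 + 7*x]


(1) = 12*(5*sin(y)/cos(y)^3 + 16*tan(y))/(8*sin(y)^2 - 13)^2
(2) = sqrt(2)*(3*b^2 - 8*b - 1)
(3) = 6*h - 2
(4) = -2.66*t - 1.68
(5) = 6*x^2 - 16*x + 7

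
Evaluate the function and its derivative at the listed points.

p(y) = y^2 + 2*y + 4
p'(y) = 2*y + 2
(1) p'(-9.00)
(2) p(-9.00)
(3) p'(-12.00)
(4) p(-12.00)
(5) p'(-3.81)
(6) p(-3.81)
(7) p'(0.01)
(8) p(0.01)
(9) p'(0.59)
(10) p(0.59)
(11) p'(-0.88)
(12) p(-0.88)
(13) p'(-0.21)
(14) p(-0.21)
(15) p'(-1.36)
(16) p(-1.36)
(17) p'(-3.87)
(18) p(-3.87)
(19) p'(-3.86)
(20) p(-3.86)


(1) = -16.00
(2) = 67.00
(3) = -22.00
(4) = 124.00
(5) = -5.62
(6) = 10.90
(7) = 2.02
(8) = 4.02
(9) = 3.18
(10) = 5.53
(11) = 0.24
(12) = 3.01
(13) = 1.58
(14) = 3.62
(15) = -0.72
(16) = 3.13
(17) = -5.74
(18) = 11.24
(19) = -5.72
(20) = 11.18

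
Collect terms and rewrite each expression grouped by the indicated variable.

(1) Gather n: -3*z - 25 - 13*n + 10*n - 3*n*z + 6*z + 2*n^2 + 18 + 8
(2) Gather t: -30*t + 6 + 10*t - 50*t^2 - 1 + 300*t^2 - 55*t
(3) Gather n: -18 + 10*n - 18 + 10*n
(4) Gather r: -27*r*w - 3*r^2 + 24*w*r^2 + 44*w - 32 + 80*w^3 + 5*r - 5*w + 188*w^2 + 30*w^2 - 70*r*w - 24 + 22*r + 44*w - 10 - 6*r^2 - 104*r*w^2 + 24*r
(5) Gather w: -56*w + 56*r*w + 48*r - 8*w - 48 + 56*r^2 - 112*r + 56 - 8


(1) = 2*n^2 + n*(-3*z - 3) + 3*z + 1
(2) = 250*t^2 - 75*t + 5
(3) = 20*n - 36
(4) = r^2*(24*w - 9) + r*(-104*w^2 - 97*w + 51) + 80*w^3 + 218*w^2 + 83*w - 66
(5) = 56*r^2 - 64*r + w*(56*r - 64)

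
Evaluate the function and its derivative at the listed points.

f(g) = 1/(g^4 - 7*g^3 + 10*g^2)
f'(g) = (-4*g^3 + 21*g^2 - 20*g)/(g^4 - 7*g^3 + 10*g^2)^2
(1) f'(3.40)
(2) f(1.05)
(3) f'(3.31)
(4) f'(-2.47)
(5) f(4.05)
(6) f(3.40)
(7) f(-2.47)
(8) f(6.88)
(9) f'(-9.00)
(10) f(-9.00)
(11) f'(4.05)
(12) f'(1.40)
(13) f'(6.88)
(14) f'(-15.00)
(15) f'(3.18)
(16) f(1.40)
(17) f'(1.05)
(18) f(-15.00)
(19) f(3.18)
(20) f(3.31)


(1) = 0.03
(2) = 0.24
(3) = 0.03
(4) = 0.01
(5) = -0.03
(6) = -0.04
(7) = 0.00
(8) = 0.00
(9) = 0.00
(10) = 0.00
(11) = -0.00
(12) = 0.12
(13) = -0.00
(14) = 0.00
(15) = 0.04
(16) = 0.24
(17) = -0.14
(18) = 0.00
(19) = -0.05
(20) = -0.04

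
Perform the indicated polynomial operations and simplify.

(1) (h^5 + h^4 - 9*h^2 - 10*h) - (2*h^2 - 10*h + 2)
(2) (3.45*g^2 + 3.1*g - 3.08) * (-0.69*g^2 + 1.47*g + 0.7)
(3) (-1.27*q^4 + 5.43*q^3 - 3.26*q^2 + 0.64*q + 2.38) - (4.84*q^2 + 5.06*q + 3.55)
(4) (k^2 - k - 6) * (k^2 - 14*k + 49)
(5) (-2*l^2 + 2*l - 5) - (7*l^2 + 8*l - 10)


(1) = h^5 + h^4 - 11*h^2 - 2
(2) = -2.3805*g^4 + 2.9325*g^3 + 9.0972*g^2 - 2.3576*g - 2.156
(3) = -1.27*q^4 + 5.43*q^3 - 8.1*q^2 - 4.42*q - 1.17
(4) = k^4 - 15*k^3 + 57*k^2 + 35*k - 294
(5) = -9*l^2 - 6*l + 5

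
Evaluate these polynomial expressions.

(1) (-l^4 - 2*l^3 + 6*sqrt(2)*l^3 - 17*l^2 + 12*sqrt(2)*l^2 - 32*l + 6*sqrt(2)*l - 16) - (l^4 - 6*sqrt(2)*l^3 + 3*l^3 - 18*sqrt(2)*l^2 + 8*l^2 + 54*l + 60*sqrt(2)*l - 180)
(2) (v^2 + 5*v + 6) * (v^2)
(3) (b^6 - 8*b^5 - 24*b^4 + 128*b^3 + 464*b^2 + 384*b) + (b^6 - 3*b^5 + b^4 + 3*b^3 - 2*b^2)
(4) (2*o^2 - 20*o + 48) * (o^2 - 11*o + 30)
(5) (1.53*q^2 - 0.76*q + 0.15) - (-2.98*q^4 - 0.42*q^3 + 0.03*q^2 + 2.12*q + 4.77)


(1) = -2*l^4 - 5*l^3 + 12*sqrt(2)*l^3 - 25*l^2 + 30*sqrt(2)*l^2 - 86*l - 54*sqrt(2)*l + 164
(2) = v^4 + 5*v^3 + 6*v^2
(3) = 2*b^6 - 11*b^5 - 23*b^4 + 131*b^3 + 462*b^2 + 384*b
(4) = 2*o^4 - 42*o^3 + 328*o^2 - 1128*o + 1440
(5) = 2.98*q^4 + 0.42*q^3 + 1.5*q^2 - 2.88*q - 4.62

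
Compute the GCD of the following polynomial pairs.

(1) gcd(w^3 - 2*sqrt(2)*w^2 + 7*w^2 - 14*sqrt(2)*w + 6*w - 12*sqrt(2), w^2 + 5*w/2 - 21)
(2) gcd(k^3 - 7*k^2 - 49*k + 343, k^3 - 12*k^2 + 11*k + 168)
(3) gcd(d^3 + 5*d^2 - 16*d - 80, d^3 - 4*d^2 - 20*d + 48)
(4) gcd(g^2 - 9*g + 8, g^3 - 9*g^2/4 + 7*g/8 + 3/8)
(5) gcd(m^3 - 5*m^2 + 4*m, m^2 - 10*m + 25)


(1) = w + 6
(2) = k - 7
(3) = d + 4
(4) = gcd((g - 8)*(g - 1), (g - 3/2)*(g - 1)*(g + 1/4)) = g - 1
(5) = gcd(m*(m - 4)*(m - 1), (m - 5)^2) = 1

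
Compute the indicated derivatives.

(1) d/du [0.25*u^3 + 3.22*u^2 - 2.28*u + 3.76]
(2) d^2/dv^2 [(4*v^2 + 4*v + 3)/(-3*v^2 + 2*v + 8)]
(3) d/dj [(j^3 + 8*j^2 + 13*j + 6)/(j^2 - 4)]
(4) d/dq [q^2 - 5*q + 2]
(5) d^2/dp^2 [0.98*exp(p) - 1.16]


(1) = 0.75*u^2 + 6.44*u - 2.28
(2) = 6*(-20*v^3 - 123*v^2 - 78*v - 92)/(27*v^6 - 54*v^5 - 180*v^4 + 280*v^3 + 480*v^2 - 384*v - 512)
(3) = (j^4 - 25*j^2 - 76*j - 52)/(j^4 - 8*j^2 + 16)
(4) = 2*q - 5
(5) = 0.98*exp(p)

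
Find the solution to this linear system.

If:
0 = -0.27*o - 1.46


Then:
o = -5.41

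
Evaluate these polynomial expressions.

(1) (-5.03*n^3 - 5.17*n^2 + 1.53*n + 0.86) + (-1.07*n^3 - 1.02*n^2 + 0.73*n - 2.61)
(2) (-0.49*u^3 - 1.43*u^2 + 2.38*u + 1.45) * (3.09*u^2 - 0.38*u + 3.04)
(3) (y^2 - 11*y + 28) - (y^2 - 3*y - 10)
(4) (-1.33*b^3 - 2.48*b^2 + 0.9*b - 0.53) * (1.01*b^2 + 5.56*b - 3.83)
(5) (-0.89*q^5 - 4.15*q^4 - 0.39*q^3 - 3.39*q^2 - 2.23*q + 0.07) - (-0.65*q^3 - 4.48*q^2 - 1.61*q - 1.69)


(1) = -6.1*n^3 - 6.19*n^2 + 2.26*n - 1.75
(2) = -1.5141*u^5 - 4.2325*u^4 + 6.408*u^3 - 0.7711*u^2 + 6.6842*u + 4.408
(3) = 38 - 8*y
(4) = -1.3433*b^5 - 9.8996*b^4 - 7.7859*b^3 + 13.9671*b^2 - 6.3938*b + 2.0299
(5) = -0.89*q^5 - 4.15*q^4 + 0.26*q^3 + 1.09*q^2 - 0.62*q + 1.76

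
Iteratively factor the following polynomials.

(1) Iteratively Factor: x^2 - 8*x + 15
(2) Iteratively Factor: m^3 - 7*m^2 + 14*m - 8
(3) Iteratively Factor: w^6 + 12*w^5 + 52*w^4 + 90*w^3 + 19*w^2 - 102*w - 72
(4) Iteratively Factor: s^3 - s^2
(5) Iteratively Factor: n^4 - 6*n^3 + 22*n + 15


(1) = (x - 5)*(x - 3)
(2) = (m - 1)*(m^2 - 6*m + 8) = (m - 2)*(m - 1)*(m - 4)
(3) = (w + 4)*(w^5 + 8*w^4 + 20*w^3 + 10*w^2 - 21*w - 18) = (w + 2)*(w + 4)*(w^4 + 6*w^3 + 8*w^2 - 6*w - 9) = (w + 1)*(w + 2)*(w + 4)*(w^3 + 5*w^2 + 3*w - 9) = (w + 1)*(w + 2)*(w + 3)*(w + 4)*(w^2 + 2*w - 3) = (w + 1)*(w + 2)*(w + 3)^2*(w + 4)*(w - 1)
(4) = (s)*(s^2 - s) = s^2*(s - 1)
(5) = (n + 1)*(n^3 - 7*n^2 + 7*n + 15) = (n + 1)^2*(n^2 - 8*n + 15) = (n - 5)*(n + 1)^2*(n - 3)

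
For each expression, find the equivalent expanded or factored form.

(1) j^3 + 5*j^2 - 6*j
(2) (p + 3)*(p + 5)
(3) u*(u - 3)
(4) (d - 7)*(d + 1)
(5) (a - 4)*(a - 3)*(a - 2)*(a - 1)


(1) = j*(j - 1)*(j + 6)
(2) = p^2 + 8*p + 15
(3) = u^2 - 3*u
(4) = d^2 - 6*d - 7
(5) = a^4 - 10*a^3 + 35*a^2 - 50*a + 24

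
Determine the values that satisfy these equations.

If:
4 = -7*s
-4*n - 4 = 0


Then:
n = -1
s = -4/7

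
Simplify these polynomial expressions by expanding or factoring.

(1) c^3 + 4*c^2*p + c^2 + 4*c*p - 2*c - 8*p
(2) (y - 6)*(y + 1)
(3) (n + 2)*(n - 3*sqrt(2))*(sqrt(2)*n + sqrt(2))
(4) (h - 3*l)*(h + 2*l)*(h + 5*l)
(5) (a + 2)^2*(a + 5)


(1) = (c - 1)*(c + 2)*(c + 4*p)
(2) = y^2 - 5*y - 6
(3) = sqrt(2)*n^3 - 6*n^2 + 3*sqrt(2)*n^2 - 18*n + 2*sqrt(2)*n - 12
(4) = h^3 + 4*h^2*l - 11*h*l^2 - 30*l^3
(5) = a^3 + 9*a^2 + 24*a + 20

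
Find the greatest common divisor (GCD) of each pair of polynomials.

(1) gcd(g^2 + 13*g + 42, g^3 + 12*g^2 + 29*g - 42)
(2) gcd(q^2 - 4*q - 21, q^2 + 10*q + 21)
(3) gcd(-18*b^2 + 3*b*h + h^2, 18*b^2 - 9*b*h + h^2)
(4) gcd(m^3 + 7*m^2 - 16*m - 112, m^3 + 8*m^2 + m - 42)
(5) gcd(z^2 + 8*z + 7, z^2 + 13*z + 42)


(1) = g^2 + 13*g + 42
(2) = gcd((q - 7)*(q + 3), (q + 3)*(q + 7)) = q + 3
(3) = gcd((-3*b + h)*(6*b + h), (-6*b + h)*(-3*b + h)) = 3*b - h
(4) = gcd((m - 4)*(m + 4)*(m + 7), (m - 2)*(m + 3)*(m + 7)) = m + 7
(5) = z + 7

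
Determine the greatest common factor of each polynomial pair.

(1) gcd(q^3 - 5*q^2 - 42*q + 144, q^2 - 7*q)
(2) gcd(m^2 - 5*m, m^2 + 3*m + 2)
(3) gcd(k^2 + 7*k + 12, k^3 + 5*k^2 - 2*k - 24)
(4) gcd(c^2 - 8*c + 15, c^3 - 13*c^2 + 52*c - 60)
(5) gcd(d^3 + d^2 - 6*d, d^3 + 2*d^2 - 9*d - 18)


(1) = 1
(2) = 1
(3) = gcd((k + 3)*(k + 4), (k - 2)*(k + 3)*(k + 4)) = k^2 + 7*k + 12
(4) = c - 5
(5) = d + 3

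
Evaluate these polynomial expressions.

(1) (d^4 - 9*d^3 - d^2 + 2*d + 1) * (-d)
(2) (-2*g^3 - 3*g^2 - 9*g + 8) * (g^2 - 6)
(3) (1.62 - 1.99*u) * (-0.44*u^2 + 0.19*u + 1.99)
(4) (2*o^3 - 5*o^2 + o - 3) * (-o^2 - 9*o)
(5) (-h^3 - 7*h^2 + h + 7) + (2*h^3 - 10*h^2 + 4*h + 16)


(1) = -d^5 + 9*d^4 + d^3 - 2*d^2 - d
(2) = -2*g^5 - 3*g^4 + 3*g^3 + 26*g^2 + 54*g - 48
(3) = 0.8756*u^3 - 1.0909*u^2 - 3.6523*u + 3.2238
(4) = -2*o^5 - 13*o^4 + 44*o^3 - 6*o^2 + 27*o
(5) = h^3 - 17*h^2 + 5*h + 23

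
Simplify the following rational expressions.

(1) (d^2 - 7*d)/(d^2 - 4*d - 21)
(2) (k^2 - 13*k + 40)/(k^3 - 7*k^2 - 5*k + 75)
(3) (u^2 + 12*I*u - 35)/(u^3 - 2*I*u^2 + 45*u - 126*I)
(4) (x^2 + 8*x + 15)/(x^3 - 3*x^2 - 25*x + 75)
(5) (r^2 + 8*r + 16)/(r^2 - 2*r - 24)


(1) = d/(d + 3)
(2) = (k - 8)/(k^2 - 2*k - 15)
(3) = (u + 5*I)/(u^2 - 9*I*u - 18)
(4) = (x + 3)/(x^2 - 8*x + 15)
(5) = (r + 4)/(r - 6)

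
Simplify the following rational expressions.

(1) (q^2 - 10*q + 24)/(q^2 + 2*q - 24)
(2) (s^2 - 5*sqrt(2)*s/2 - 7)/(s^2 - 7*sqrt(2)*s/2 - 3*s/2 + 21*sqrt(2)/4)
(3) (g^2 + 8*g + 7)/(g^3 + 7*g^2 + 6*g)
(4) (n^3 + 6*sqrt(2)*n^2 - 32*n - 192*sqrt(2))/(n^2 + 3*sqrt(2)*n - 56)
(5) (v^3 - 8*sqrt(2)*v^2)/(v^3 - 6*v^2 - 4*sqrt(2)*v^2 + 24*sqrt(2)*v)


(1) = (q - 6)/(q + 6)
(2) = (8*s + 8*sqrt(2))/(8*s - 12)
(3) = (g + 7)/(g^2 + 6*g)
(4) = (n^2 + 10*sqrt(2)*n + 48)/(n + 7*sqrt(2))
(5) = (v^2 - 8*sqrt(2)*v)/(v^2 + v*(-6 - 4*sqrt(2)) + 24*sqrt(2))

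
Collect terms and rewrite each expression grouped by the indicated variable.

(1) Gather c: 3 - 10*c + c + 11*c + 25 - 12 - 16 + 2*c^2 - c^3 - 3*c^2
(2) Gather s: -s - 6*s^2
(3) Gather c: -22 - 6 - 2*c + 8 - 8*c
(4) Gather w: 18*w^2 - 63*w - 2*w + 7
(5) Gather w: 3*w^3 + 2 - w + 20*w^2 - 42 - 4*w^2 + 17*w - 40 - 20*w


(1) = -c^3 - c^2 + 2*c
(2) = -6*s^2 - s
(3) = -10*c - 20
(4) = 18*w^2 - 65*w + 7
(5) = 3*w^3 + 16*w^2 - 4*w - 80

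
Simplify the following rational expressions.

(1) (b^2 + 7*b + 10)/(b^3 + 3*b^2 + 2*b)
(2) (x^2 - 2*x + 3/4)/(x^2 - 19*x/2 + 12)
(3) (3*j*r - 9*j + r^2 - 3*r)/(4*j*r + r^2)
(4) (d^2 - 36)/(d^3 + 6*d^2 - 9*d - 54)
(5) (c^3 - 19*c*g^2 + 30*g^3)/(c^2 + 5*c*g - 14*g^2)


(1) = (b + 5)/(b^2 + b)
(2) = (2*x - 1)/(2*x - 16)
(3) = (3*j*r - 9*j + r^2 - 3*r)/(4*j*r + r^2)
(4) = (d - 6)/(d^2 - 9)
(5) = (c^2 + 2*c*g - 15*g^2)/(c + 7*g)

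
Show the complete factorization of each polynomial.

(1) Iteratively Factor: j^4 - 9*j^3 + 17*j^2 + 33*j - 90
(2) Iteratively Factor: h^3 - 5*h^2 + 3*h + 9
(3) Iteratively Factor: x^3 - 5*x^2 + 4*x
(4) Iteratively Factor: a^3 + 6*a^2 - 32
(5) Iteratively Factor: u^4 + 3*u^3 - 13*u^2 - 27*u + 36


(1) = (j - 3)*(j^3 - 6*j^2 - j + 30) = (j - 3)*(j + 2)*(j^2 - 8*j + 15) = (j - 3)^2*(j + 2)*(j - 5)
(2) = (h + 1)*(h^2 - 6*h + 9) = (h - 3)*(h + 1)*(h - 3)
(3) = (x)*(x^2 - 5*x + 4) = x*(x - 4)*(x - 1)
(4) = (a + 4)*(a^2 + 2*a - 8) = (a + 4)^2*(a - 2)
(5) = (u + 4)*(u^3 - u^2 - 9*u + 9) = (u - 3)*(u + 4)*(u^2 + 2*u - 3) = (u - 3)*(u + 3)*(u + 4)*(u - 1)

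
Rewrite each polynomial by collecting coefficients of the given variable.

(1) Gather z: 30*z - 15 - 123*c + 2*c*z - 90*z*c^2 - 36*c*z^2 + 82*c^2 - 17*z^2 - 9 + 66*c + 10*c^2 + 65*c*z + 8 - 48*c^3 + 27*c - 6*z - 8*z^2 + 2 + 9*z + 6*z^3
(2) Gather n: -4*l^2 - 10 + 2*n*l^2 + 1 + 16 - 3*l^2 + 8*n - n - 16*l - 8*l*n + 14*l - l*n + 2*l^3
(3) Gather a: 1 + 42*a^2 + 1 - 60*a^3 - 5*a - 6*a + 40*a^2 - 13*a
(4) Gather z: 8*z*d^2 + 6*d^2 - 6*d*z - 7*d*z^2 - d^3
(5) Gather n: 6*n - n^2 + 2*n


(1) = -48*c^3 + 92*c^2 - 30*c + 6*z^3 + z^2*(-36*c - 25) + z*(-90*c^2 + 67*c + 33) - 14
(2) = 2*l^3 - 7*l^2 - 2*l + n*(2*l^2 - 9*l + 7) + 7
(3) = -60*a^3 + 82*a^2 - 24*a + 2
(4) = -d^3 + 6*d^2 - 7*d*z^2 + z*(8*d^2 - 6*d)
(5) = -n^2 + 8*n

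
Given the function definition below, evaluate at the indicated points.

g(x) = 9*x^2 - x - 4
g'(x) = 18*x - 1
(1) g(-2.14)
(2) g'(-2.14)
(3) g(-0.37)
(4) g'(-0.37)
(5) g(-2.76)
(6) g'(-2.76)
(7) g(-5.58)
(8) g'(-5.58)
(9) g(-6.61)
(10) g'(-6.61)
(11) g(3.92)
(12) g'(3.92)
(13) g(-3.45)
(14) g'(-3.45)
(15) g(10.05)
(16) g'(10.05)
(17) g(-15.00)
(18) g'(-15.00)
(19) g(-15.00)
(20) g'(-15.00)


(1) = 39.36
(2) = -39.52
(3) = -2.40
(4) = -7.66
(5) = 67.32
(6) = -50.68
(7) = 281.81
(8) = -101.44
(9) = 395.84
(10) = -119.98
(11) = 130.38
(12) = 69.56
(13) = 106.57
(14) = -63.10
(15) = 894.97
(16) = 179.90
(17) = 2036.00
(18) = -271.00
(19) = 2036.00
(20) = -271.00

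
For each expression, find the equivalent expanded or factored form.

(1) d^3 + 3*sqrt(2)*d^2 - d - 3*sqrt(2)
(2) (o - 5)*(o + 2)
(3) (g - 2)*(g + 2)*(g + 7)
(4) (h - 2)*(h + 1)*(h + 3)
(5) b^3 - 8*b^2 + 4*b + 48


(1) = (d - 1)*(d + 1)*(d + 3*sqrt(2))
(2) = o^2 - 3*o - 10
(3) = g^3 + 7*g^2 - 4*g - 28
(4) = h^3 + 2*h^2 - 5*h - 6
(5) = (b - 6)*(b - 4)*(b + 2)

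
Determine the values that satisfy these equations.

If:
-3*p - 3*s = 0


Then:
p = -s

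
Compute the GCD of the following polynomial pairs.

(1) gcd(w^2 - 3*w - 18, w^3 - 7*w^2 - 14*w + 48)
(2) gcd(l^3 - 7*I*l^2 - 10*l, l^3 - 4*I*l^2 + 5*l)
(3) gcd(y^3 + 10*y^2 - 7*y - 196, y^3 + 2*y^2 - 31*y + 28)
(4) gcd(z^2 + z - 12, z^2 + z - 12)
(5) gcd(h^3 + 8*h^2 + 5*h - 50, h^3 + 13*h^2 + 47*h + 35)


(1) = w + 3
(2) = l^2 - 5*I*l
(3) = gcd((y - 4)*(y + 7)^2, (y - 4)*(y - 1)*(y + 7)) = y^2 + 3*y - 28
(4) = gcd((z - 3)*(z + 4), (z - 3)*(z + 4)) = z^2 + z - 12
(5) = gcd((h - 2)*(h + 5)^2, (h + 1)*(h + 5)*(h + 7)) = h + 5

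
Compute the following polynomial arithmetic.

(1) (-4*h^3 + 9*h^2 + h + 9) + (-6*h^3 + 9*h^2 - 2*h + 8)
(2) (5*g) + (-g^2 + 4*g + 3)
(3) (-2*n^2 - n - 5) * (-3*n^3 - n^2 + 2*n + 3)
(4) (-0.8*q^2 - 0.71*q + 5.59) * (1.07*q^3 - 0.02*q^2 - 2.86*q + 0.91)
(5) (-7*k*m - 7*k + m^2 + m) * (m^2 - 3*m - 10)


(1) = -10*h^3 + 18*h^2 - h + 17
(2) = -g^2 + 9*g + 3
(3) = 6*n^5 + 5*n^4 + 12*n^3 - 3*n^2 - 13*n - 15
(4) = -0.856*q^5 - 0.7437*q^4 + 8.2835*q^3 + 1.1908*q^2 - 16.6335*q + 5.0869
(5) = -7*k*m^3 + 14*k*m^2 + 91*k*m + 70*k + m^4 - 2*m^3 - 13*m^2 - 10*m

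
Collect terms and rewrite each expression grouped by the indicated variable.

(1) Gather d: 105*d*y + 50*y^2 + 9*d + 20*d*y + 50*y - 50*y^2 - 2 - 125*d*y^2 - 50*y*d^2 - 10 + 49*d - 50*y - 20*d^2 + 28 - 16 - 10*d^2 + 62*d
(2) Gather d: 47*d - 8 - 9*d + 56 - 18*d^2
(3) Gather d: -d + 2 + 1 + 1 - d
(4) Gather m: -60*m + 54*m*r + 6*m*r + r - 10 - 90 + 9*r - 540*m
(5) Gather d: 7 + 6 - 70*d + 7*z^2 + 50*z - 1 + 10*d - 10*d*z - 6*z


(1) = d^2*(-50*y - 30) + d*(-125*y^2 + 125*y + 120)
(2) = -18*d^2 + 38*d + 48
(3) = 4 - 2*d
(4) = m*(60*r - 600) + 10*r - 100
(5) = d*(-10*z - 60) + 7*z^2 + 44*z + 12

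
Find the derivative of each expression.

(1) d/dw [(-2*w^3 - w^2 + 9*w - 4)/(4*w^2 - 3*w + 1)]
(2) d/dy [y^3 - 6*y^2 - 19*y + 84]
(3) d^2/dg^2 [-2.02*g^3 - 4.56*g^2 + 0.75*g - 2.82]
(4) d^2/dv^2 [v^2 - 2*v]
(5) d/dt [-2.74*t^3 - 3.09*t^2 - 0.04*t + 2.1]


(1) = (-8*w^4 + 12*w^3 - 39*w^2 + 30*w - 3)/(16*w^4 - 24*w^3 + 17*w^2 - 6*w + 1)
(2) = 3*y^2 - 12*y - 19
(3) = -12.12*g - 9.12
(4) = 2
(5) = -8.22*t^2 - 6.18*t - 0.04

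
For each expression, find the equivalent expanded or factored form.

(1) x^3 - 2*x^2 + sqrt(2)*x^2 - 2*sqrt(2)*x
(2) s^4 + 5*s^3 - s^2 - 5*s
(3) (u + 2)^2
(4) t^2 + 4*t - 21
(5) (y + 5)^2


(1) = x*(x - 2)*(x + sqrt(2))
(2) = s*(s - 1)*(s + 1)*(s + 5)
(3) = u^2 + 4*u + 4
(4) = (t - 3)*(t + 7)
(5) = y^2 + 10*y + 25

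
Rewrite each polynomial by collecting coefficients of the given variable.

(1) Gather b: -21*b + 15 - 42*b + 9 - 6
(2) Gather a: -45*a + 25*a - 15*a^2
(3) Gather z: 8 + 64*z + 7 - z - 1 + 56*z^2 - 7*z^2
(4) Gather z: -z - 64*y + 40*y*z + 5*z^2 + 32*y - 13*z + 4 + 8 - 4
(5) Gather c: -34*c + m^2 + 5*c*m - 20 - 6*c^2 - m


(1) = 18 - 63*b
(2) = -15*a^2 - 20*a
(3) = 49*z^2 + 63*z + 14
(4) = -32*y + 5*z^2 + z*(40*y - 14) + 8
(5) = -6*c^2 + c*(5*m - 34) + m^2 - m - 20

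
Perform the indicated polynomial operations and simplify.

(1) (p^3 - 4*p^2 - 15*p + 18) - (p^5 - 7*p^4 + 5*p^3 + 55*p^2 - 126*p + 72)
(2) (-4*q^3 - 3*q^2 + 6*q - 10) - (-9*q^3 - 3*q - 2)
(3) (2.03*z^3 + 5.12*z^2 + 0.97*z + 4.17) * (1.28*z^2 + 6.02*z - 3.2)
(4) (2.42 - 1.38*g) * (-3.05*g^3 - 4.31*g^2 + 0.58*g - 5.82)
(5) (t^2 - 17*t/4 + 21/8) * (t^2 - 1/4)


(1) = -p^5 + 7*p^4 - 4*p^3 - 59*p^2 + 111*p - 54
(2) = 5*q^3 - 3*q^2 + 9*q - 8
(3) = 2.5984*z^5 + 18.7742*z^4 + 25.568*z^3 - 5.207*z^2 + 21.9994*z - 13.344
(4) = 4.209*g^4 - 1.4332*g^3 - 11.2306*g^2 + 9.4352*g - 14.0844
(5) = t^4 - 17*t^3/4 + 19*t^2/8 + 17*t/16 - 21/32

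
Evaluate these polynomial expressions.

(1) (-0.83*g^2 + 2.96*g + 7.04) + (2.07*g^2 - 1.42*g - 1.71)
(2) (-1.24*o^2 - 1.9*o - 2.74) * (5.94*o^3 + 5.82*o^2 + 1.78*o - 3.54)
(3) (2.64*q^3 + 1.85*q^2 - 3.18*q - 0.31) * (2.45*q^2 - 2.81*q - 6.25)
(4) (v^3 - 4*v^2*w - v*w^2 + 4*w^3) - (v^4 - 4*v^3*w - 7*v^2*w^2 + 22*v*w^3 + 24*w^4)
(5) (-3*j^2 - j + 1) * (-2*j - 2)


(1) = 1.24*g^2 + 1.54*g + 5.33
(2) = -7.3656*o^5 - 18.5028*o^4 - 29.5408*o^3 - 14.9392*o^2 + 1.8488*o + 9.6996
(3) = 6.468*q^5 - 2.8859*q^4 - 29.4895*q^3 - 3.3862*q^2 + 20.7461*q + 1.9375
(4) = -v^4 + 4*v^3*w + v^3 + 7*v^2*w^2 - 4*v^2*w - 22*v*w^3 - v*w^2 - 24*w^4 + 4*w^3
(5) = 6*j^3 + 8*j^2 - 2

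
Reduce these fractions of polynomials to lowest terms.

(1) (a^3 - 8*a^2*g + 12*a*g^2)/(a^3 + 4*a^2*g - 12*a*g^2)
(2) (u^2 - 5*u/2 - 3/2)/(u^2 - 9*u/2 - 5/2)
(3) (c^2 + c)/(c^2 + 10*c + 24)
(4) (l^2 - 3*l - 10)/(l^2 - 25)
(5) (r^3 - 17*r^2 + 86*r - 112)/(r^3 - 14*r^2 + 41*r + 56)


(1) = (a - 6*g)/(a + 6*g)
(2) = (u - 3)/(u - 5)
(3) = (c^2 + c)/(c^2 + 10*c + 24)
(4) = (l + 2)/(l + 5)
(5) = (r - 2)/(r + 1)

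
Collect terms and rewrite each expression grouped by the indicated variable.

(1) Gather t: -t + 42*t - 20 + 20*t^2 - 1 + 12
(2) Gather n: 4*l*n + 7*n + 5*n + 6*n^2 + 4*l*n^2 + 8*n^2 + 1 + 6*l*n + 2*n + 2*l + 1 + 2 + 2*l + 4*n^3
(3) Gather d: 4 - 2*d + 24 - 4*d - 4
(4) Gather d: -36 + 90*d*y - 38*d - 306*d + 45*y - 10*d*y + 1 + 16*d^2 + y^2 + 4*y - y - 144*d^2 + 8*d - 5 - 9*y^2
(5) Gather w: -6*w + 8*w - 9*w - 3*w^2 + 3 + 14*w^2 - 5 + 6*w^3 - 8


(1) = 20*t^2 + 41*t - 9
(2) = 4*l + 4*n^3 + n^2*(4*l + 14) + n*(10*l + 14) + 4
(3) = 24 - 6*d
(4) = -128*d^2 + d*(80*y - 336) - 8*y^2 + 48*y - 40
(5) = 6*w^3 + 11*w^2 - 7*w - 10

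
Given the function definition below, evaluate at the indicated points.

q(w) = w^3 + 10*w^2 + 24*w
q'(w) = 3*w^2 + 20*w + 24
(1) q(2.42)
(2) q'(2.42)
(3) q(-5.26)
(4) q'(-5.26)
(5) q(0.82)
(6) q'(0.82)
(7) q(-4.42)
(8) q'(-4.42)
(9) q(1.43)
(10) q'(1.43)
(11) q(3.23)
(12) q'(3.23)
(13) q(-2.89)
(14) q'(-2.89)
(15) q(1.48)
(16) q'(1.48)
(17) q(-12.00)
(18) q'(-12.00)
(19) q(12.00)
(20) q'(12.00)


(1) = 130.82
(2) = 89.97
(3) = 4.90
(4) = 1.80
(5) = 26.96
(6) = 42.42
(7) = 2.93
(8) = -5.79
(9) = 57.69
(10) = 58.73
(11) = 215.55
(12) = 119.90
(13) = -9.98
(14) = -8.74
(15) = 60.67
(16) = 60.17
(17) = -576.00
(18) = 216.00
(19) = 3456.00
(20) = 696.00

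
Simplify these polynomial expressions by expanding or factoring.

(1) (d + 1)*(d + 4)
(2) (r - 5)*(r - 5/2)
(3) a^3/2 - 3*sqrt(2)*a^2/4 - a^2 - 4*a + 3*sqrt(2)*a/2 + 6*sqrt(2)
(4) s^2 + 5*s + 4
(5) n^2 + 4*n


(1) = d^2 + 5*d + 4
(2) = r^2 - 15*r/2 + 25/2
(3) = (a/2 + 1)*(a - 4)*(a - 3*sqrt(2)/2)
(4) = (s + 1)*(s + 4)
(5) = n*(n + 4)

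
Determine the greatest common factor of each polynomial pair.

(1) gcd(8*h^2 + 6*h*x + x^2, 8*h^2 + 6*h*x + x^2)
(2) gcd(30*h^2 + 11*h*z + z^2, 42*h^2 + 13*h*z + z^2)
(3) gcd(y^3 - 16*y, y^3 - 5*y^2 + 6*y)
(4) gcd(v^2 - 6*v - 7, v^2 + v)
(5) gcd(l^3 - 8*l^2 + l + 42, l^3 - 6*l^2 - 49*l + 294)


(1) = 8*h^2 + 6*h*x + x^2
(2) = gcd((5*h + z)*(6*h + z), (6*h + z)*(7*h + z)) = 6*h + z
(3) = gcd(y*(y - 4)*(y + 4), y*(y - 3)*(y - 2)) = y
(4) = v + 1
(5) = l - 7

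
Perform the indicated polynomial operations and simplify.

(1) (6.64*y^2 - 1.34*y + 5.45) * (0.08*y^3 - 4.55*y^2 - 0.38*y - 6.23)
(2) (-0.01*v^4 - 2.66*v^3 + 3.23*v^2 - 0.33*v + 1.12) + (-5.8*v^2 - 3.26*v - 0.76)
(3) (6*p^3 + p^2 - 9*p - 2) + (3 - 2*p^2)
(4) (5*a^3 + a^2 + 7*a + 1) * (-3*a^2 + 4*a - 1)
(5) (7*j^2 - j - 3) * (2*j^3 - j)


(1) = 0.5312*y^5 - 30.3192*y^4 + 4.0098*y^3 - 65.6555*y^2 + 6.2772*y - 33.9535
(2) = -0.01*v^4 - 2.66*v^3 - 2.57*v^2 - 3.59*v + 0.36
(3) = 6*p^3 - p^2 - 9*p + 1
(4) = -15*a^5 + 17*a^4 - 22*a^3 + 24*a^2 - 3*a - 1
(5) = 14*j^5 - 2*j^4 - 13*j^3 + j^2 + 3*j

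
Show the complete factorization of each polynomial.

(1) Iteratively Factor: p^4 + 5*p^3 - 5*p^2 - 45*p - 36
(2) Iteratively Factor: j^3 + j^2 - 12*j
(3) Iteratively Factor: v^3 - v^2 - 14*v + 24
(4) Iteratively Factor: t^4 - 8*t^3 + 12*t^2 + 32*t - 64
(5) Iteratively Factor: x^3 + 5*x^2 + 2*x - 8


(1) = (p - 3)*(p^3 + 8*p^2 + 19*p + 12) = (p - 3)*(p + 4)*(p^2 + 4*p + 3) = (p - 3)*(p + 3)*(p + 4)*(p + 1)
(2) = (j)*(j^2 + j - 12) = j*(j - 3)*(j + 4)
(3) = (v - 2)*(v^2 + v - 12) = (v - 2)*(v + 4)*(v - 3)
(4) = (t + 2)*(t^3 - 10*t^2 + 32*t - 32) = (t - 4)*(t + 2)*(t^2 - 6*t + 8) = (t - 4)*(t - 2)*(t + 2)*(t - 4)
(5) = (x + 4)*(x^2 + x - 2) = (x - 1)*(x + 4)*(x + 2)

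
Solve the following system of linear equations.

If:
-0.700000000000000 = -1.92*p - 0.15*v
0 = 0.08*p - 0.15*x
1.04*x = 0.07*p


Then:
p = 0.00
v = 4.67
x = 0.00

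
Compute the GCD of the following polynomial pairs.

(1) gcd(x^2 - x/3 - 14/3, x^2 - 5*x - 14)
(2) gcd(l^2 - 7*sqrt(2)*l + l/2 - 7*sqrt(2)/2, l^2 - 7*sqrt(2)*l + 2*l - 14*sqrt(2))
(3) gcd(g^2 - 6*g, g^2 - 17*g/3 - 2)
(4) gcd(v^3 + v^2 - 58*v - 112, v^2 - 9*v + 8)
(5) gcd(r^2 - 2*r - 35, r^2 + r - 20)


(1) = x + 2
(2) = gcd((l + 1/2)*(l - 7*sqrt(2)), (l + 2)*(l - 7*sqrt(2))) = l - 7*sqrt(2)
(3) = g - 6
(4) = v - 8
(5) = r + 5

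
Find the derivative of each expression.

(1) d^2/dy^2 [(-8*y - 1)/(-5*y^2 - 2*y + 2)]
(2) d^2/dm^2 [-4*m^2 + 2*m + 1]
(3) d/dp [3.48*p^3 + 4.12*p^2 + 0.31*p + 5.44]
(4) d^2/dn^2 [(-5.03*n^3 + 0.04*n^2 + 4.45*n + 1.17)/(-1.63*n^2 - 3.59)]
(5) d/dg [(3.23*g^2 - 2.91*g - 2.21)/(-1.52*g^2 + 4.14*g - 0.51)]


(1) = 2*(4*(5*y + 1)^2*(8*y + 1) - 3*(40*y + 7)*(5*y^2 + 2*y - 2))/(5*y^2 + 2*y - 2)^3
(2) = -8
(3) = 10.44*p^2 + 8.24*p + 0.31
(4) = (-82.514512*n^3 - 17.24703*n^2 + 545.203248*n + 12.66193)/(4.330747*n^6 + 28.614813*n^4 + 63.022809*n^2 + 46.268279)
(5) = (8.949*g^2 - 10.013*g + 10.6335)/(2.3104*g^4 - 12.5856*g^3 + 18.69*g^2 - 4.2228*g + 0.2601)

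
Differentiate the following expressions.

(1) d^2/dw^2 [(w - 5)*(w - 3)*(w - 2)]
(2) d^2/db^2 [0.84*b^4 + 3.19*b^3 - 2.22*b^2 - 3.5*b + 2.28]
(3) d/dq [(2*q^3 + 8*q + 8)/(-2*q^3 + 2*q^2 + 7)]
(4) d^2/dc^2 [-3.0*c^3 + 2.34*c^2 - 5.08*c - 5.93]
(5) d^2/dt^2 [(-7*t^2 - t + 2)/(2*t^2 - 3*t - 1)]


(1) = 6*w - 20
(2) = 10.08*b^2 + 19.14*b - 4.44
(3) = 2*(2*q^4 + 16*q^3 + 37*q^2 - 16*q + 28)/(4*q^6 - 8*q^5 + 4*q^4 - 28*q^3 + 28*q^2 + 49)
(4) = 4.68 - 18.0*c
(5) = 4*(-23*t^3 - 9*t^2 - 21*t + 9)/(8*t^6 - 36*t^5 + 42*t^4 + 9*t^3 - 21*t^2 - 9*t - 1)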